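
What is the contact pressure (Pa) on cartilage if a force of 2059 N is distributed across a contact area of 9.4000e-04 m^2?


P = F / A
P = 2059 / 9.4000e-04
P = 2.1904e+06


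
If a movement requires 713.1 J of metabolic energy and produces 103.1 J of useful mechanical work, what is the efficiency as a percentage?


eta = (W_mech / E_meta) * 100
eta = (103.1 / 713.1) * 100
ratio = 0.1446
eta = 14.4580


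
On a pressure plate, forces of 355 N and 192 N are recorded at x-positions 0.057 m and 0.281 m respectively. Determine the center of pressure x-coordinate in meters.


COP_x = (F1*x1 + F2*x2) / (F1 + F2)
COP_x = (355*0.057 + 192*0.281) / (355 + 192)
Numerator = 74.1870
Denominator = 547
COP_x = 0.1356


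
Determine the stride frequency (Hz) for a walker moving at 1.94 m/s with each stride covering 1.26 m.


f = v / stride_length
f = 1.94 / 1.26
f = 1.5397


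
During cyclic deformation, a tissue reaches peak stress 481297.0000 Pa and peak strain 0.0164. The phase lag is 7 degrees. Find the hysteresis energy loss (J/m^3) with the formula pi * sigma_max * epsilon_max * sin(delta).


E_loss = pi * sigma_max * epsilon_max * sin(delta)
delta = 7 deg = 0.1222 rad
sin(delta) = 0.1219
E_loss = pi * 481297.0000 * 0.0164 * 0.1219
E_loss = 3022.0479


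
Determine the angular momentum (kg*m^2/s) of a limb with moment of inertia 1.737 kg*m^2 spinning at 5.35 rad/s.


L = I * omega
L = 1.737 * 5.35
L = 9.2929


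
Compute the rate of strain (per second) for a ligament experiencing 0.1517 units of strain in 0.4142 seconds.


strain_rate = delta_strain / delta_t
strain_rate = 0.1517 / 0.4142
strain_rate = 0.3662


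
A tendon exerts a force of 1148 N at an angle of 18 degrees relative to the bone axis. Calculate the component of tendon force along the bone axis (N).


F_eff = F_tendon * cos(theta)
theta = 18 deg = 0.3142 rad
cos(theta) = 0.9511
F_eff = 1148 * 0.9511
F_eff = 1091.8129


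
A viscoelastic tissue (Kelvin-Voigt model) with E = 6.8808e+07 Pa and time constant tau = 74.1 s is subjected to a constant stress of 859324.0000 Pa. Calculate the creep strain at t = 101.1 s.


epsilon(t) = (sigma/E) * (1 - exp(-t/tau))
sigma/E = 859324.0000 / 6.8808e+07 = 0.0125
exp(-t/tau) = exp(-101.1 / 74.1) = 0.2555
epsilon = 0.0125 * (1 - 0.2555)
epsilon = 0.0093


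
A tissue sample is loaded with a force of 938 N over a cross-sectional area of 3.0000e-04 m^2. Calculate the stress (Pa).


stress = F / A
stress = 938 / 3.0000e-04
stress = 3.1267e+06


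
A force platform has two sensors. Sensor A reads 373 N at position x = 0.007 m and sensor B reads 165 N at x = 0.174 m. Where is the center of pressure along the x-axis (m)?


COP_x = (F1*x1 + F2*x2) / (F1 + F2)
COP_x = (373*0.007 + 165*0.174) / (373 + 165)
Numerator = 31.3210
Denominator = 538
COP_x = 0.0582


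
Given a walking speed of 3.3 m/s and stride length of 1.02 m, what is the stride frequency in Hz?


f = v / stride_length
f = 3.3 / 1.02
f = 3.2353


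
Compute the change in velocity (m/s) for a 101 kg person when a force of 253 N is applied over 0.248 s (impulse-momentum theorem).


J = F * dt = 253 * 0.248 = 62.7440 N*s
delta_v = J / m
delta_v = 62.7440 / 101
delta_v = 0.6212


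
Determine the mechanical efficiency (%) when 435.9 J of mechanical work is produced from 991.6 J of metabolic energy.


eta = (W_mech / E_meta) * 100
eta = (435.9 / 991.6) * 100
ratio = 0.4396
eta = 43.9593


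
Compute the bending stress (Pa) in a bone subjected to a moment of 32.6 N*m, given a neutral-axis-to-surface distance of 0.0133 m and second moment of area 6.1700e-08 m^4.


sigma = M * c / I
sigma = 32.6 * 0.0133 / 6.1700e-08
M * c = 0.4336
sigma = 7.0272e+06


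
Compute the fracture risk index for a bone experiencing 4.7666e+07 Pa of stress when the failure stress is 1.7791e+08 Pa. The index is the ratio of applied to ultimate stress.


FRI = applied / ultimate
FRI = 4.7666e+07 / 1.7791e+08
FRI = 0.2679


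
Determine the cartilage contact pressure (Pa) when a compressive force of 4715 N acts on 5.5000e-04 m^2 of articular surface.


P = F / A
P = 4715 / 5.5000e-04
P = 8.5727e+06


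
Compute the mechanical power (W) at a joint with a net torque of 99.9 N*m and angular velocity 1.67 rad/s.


P = M * omega
P = 99.9 * 1.67
P = 166.8330


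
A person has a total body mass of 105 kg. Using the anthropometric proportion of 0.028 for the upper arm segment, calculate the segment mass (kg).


m_segment = body_mass * fraction
m_segment = 105 * 0.028
m_segment = 2.9400


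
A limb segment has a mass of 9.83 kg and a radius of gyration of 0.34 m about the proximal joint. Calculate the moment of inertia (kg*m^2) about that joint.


I = m * k^2
I = 9.83 * 0.34^2
k^2 = 0.1156
I = 1.1363


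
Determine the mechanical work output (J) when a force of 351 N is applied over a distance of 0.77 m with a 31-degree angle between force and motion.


W = F * d * cos(theta)
theta = 31 deg = 0.5411 rad
cos(theta) = 0.8572
W = 351 * 0.77 * 0.8572
W = 231.6666


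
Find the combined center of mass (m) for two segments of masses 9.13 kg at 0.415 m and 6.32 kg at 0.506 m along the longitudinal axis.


COM = (m1*x1 + m2*x2) / (m1 + m2)
COM = (9.13*0.415 + 6.32*0.506) / (9.13 + 6.32)
Numerator = 6.9869
Denominator = 15.4500
COM = 0.4522


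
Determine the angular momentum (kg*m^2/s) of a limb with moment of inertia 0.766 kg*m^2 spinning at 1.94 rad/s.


L = I * omega
L = 0.766 * 1.94
L = 1.4860


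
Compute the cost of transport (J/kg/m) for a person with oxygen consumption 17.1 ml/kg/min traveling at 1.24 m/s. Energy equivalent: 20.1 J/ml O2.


Power per kg = VO2 * 20.1 / 60
Power per kg = 17.1 * 20.1 / 60 = 5.7285 W/kg
Cost = power_per_kg / speed
Cost = 5.7285 / 1.24
Cost = 4.6198


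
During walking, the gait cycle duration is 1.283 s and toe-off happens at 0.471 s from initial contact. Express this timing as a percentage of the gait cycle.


pct = (event_time / cycle_time) * 100
pct = (0.471 / 1.283) * 100
ratio = 0.3671
pct = 36.7108


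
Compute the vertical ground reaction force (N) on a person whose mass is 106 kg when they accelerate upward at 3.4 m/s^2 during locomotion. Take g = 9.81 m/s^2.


GRF = m * (g + a)
GRF = 106 * (9.81 + 3.4)
GRF = 106 * 13.2100
GRF = 1400.2600


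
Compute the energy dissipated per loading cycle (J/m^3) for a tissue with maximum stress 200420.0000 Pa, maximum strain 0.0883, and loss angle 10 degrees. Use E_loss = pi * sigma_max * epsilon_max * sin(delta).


E_loss = pi * sigma_max * epsilon_max * sin(delta)
delta = 10 deg = 0.1745 rad
sin(delta) = 0.1736
E_loss = pi * 200420.0000 * 0.0883 * 0.1736
E_loss = 9654.3239


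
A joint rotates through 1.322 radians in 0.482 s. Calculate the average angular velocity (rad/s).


omega = delta_theta / delta_t
omega = 1.322 / 0.482
omega = 2.7427


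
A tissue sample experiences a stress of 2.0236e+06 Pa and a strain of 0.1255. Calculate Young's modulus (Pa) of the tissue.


E = stress / strain
E = 2.0236e+06 / 0.1255
E = 1.6124e+07


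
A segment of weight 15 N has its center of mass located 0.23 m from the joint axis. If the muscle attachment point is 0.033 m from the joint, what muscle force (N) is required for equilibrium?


F_muscle = W * d_load / d_muscle
F_muscle = 15 * 0.23 / 0.033
Numerator = 3.4500
F_muscle = 104.5455


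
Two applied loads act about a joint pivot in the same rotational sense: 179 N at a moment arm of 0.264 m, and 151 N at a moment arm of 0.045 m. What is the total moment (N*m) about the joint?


M = F1 * d1 + F2 * d2
M = 179 * 0.264 + 151 * 0.045
M = 47.2560 + 6.7950
M = 54.0510


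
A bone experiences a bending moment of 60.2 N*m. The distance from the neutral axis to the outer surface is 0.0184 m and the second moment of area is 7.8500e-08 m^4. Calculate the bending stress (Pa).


sigma = M * c / I
sigma = 60.2 * 0.0184 / 7.8500e-08
M * c = 1.1077
sigma = 1.4111e+07


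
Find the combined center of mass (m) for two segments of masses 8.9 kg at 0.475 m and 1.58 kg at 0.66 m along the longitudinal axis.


COM = (m1*x1 + m2*x2) / (m1 + m2)
COM = (8.9*0.475 + 1.58*0.66) / (8.9 + 1.58)
Numerator = 5.2703
Denominator = 10.4800
COM = 0.5029


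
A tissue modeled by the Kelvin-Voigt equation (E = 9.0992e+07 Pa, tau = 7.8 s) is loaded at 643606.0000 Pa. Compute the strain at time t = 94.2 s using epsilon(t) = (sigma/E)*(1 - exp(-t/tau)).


epsilon(t) = (sigma/E) * (1 - exp(-t/tau))
sigma/E = 643606.0000 / 9.0992e+07 = 0.0071
exp(-t/tau) = exp(-94.2 / 7.8) = 5.6893e-06
epsilon = 0.0071 * (1 - 5.6893e-06)
epsilon = 0.0071


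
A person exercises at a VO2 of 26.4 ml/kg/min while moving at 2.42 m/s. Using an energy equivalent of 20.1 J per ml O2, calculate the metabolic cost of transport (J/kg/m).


Power per kg = VO2 * 20.1 / 60
Power per kg = 26.4 * 20.1 / 60 = 8.8440 W/kg
Cost = power_per_kg / speed
Cost = 8.8440 / 2.42
Cost = 3.6545


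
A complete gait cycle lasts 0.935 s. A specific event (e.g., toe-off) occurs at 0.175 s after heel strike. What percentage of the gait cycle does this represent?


pct = (event_time / cycle_time) * 100
pct = (0.175 / 0.935) * 100
ratio = 0.1872
pct = 18.7166


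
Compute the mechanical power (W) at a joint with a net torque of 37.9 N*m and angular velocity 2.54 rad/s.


P = M * omega
P = 37.9 * 2.54
P = 96.2660


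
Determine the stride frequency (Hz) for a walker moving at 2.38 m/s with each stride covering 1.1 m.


f = v / stride_length
f = 2.38 / 1.1
f = 2.1636


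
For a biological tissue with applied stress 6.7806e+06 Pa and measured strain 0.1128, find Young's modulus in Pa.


E = stress / strain
E = 6.7806e+06 / 0.1128
E = 6.0112e+07


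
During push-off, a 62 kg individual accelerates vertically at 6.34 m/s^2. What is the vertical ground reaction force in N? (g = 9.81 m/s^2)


GRF = m * (g + a)
GRF = 62 * (9.81 + 6.34)
GRF = 62 * 16.1500
GRF = 1001.3000


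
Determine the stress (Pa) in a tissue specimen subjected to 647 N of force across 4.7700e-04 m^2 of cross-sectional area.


stress = F / A
stress = 647 / 4.7700e-04
stress = 1.3564e+06


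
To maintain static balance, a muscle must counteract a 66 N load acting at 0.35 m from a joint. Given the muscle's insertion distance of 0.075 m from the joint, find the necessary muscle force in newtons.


F_muscle = W * d_load / d_muscle
F_muscle = 66 * 0.35 / 0.075
Numerator = 23.1000
F_muscle = 308.0000


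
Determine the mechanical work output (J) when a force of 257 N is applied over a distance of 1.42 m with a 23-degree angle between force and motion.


W = F * d * cos(theta)
theta = 23 deg = 0.4014 rad
cos(theta) = 0.9205
W = 257 * 1.42 * 0.9205
W = 335.9290


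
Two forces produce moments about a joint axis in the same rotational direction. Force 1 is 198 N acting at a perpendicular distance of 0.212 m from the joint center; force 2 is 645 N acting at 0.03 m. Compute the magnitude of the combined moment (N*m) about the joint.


M = F1 * d1 + F2 * d2
M = 198 * 0.212 + 645 * 0.03
M = 41.9760 + 19.3500
M = 61.3260


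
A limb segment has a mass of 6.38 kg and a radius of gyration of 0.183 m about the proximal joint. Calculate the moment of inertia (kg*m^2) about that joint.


I = m * k^2
I = 6.38 * 0.183^2
k^2 = 0.0335
I = 0.2137


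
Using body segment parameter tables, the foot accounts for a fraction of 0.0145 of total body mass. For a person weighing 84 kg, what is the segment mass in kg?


m_segment = body_mass * fraction
m_segment = 84 * 0.0145
m_segment = 1.2180


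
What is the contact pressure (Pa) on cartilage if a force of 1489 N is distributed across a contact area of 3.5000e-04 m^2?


P = F / A
P = 1489 / 3.5000e-04
P = 4.2543e+06


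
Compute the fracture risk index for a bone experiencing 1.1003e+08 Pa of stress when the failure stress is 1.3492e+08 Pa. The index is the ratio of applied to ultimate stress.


FRI = applied / ultimate
FRI = 1.1003e+08 / 1.3492e+08
FRI = 0.8155


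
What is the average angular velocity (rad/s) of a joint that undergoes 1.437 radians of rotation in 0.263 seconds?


omega = delta_theta / delta_t
omega = 1.437 / 0.263
omega = 5.4639


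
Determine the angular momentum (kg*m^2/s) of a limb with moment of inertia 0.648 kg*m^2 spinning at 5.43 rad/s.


L = I * omega
L = 0.648 * 5.43
L = 3.5186


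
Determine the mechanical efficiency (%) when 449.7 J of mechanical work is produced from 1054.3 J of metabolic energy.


eta = (W_mech / E_meta) * 100
eta = (449.7 / 1054.3) * 100
ratio = 0.4265
eta = 42.6539


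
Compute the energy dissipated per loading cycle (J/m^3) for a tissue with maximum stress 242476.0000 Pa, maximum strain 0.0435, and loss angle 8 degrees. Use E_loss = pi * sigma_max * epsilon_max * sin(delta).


E_loss = pi * sigma_max * epsilon_max * sin(delta)
delta = 8 deg = 0.1396 rad
sin(delta) = 0.1392
E_loss = pi * 242476.0000 * 0.0435 * 0.1392
E_loss = 4611.7228


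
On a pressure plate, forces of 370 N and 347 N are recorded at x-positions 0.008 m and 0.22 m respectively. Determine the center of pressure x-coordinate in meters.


COP_x = (F1*x1 + F2*x2) / (F1 + F2)
COP_x = (370*0.008 + 347*0.22) / (370 + 347)
Numerator = 79.3000
Denominator = 717
COP_x = 0.1106


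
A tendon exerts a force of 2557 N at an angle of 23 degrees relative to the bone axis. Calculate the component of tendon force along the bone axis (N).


F_eff = F_tendon * cos(theta)
theta = 23 deg = 0.4014 rad
cos(theta) = 0.9205
F_eff = 2557 * 0.9205
F_eff = 2353.7309


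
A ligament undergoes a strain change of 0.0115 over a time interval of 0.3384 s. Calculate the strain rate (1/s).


strain_rate = delta_strain / delta_t
strain_rate = 0.0115 / 0.3384
strain_rate = 0.0340


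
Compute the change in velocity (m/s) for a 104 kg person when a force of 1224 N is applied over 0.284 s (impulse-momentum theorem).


J = F * dt = 1224 * 0.284 = 347.6160 N*s
delta_v = J / m
delta_v = 347.6160 / 104
delta_v = 3.3425


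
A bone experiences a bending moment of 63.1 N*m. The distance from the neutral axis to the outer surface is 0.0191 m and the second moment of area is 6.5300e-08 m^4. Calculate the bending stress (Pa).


sigma = M * c / I
sigma = 63.1 * 0.0191 / 6.5300e-08
M * c = 1.2052
sigma = 1.8457e+07


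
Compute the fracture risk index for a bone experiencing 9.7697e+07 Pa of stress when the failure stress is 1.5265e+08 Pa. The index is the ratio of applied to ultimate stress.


FRI = applied / ultimate
FRI = 9.7697e+07 / 1.5265e+08
FRI = 0.6400


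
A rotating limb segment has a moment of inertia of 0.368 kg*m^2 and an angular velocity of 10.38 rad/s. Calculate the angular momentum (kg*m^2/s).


L = I * omega
L = 0.368 * 10.38
L = 3.8198


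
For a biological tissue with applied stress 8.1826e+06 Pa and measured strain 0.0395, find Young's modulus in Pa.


E = stress / strain
E = 8.1826e+06 / 0.0395
E = 2.0715e+08


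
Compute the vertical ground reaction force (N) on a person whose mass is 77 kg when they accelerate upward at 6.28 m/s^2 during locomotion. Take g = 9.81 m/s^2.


GRF = m * (g + a)
GRF = 77 * (9.81 + 6.28)
GRF = 77 * 16.0900
GRF = 1238.9300


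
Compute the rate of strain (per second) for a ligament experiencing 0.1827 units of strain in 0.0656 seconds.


strain_rate = delta_strain / delta_t
strain_rate = 0.1827 / 0.0656
strain_rate = 2.7851


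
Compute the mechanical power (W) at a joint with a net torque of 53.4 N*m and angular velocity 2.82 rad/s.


P = M * omega
P = 53.4 * 2.82
P = 150.5880


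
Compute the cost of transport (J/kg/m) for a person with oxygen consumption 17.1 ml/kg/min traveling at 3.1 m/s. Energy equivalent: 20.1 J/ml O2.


Power per kg = VO2 * 20.1 / 60
Power per kg = 17.1 * 20.1 / 60 = 5.7285 W/kg
Cost = power_per_kg / speed
Cost = 5.7285 / 3.1
Cost = 1.8479


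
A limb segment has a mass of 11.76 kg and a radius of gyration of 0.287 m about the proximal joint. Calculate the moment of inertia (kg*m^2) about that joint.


I = m * k^2
I = 11.76 * 0.287^2
k^2 = 0.0824
I = 0.9687


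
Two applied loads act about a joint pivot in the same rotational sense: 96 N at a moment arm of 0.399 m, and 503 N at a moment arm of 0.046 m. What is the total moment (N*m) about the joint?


M = F1 * d1 + F2 * d2
M = 96 * 0.399 + 503 * 0.046
M = 38.3040 + 23.1380
M = 61.4420


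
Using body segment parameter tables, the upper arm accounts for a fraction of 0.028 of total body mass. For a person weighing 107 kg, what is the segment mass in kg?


m_segment = body_mass * fraction
m_segment = 107 * 0.028
m_segment = 2.9960


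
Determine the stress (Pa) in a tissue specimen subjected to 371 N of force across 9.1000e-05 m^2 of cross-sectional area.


stress = F / A
stress = 371 / 9.1000e-05
stress = 4.0769e+06


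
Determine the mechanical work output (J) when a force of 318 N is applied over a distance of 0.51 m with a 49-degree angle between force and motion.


W = F * d * cos(theta)
theta = 49 deg = 0.8552 rad
cos(theta) = 0.6561
W = 318 * 0.51 * 0.6561
W = 106.3997


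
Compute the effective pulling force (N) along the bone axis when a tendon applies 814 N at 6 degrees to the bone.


F_eff = F_tendon * cos(theta)
theta = 6 deg = 0.1047 rad
cos(theta) = 0.9945
F_eff = 814 * 0.9945
F_eff = 809.5408


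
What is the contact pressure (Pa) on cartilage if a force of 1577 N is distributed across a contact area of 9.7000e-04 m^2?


P = F / A
P = 1577 / 9.7000e-04
P = 1.6258e+06


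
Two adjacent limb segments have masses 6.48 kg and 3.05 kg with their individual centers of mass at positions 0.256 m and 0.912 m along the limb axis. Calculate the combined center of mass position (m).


COM = (m1*x1 + m2*x2) / (m1 + m2)
COM = (6.48*0.256 + 3.05*0.912) / (6.48 + 3.05)
Numerator = 4.4405
Denominator = 9.5300
COM = 0.4659


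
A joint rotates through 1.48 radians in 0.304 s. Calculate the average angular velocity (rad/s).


omega = delta_theta / delta_t
omega = 1.48 / 0.304
omega = 4.8684


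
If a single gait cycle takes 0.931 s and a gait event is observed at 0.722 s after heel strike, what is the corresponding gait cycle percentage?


pct = (event_time / cycle_time) * 100
pct = (0.722 / 0.931) * 100
ratio = 0.7755
pct = 77.5510


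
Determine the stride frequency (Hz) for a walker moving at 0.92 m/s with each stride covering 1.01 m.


f = v / stride_length
f = 0.92 / 1.01
f = 0.9109


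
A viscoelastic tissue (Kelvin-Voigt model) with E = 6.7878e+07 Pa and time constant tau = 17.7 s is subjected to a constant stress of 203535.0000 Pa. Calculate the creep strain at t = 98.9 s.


epsilon(t) = (sigma/E) * (1 - exp(-t/tau))
sigma/E = 203535.0000 / 6.7878e+07 = 0.0030
exp(-t/tau) = exp(-98.9 / 17.7) = 0.0037
epsilon = 0.0030 * (1 - 0.0037)
epsilon = 0.0030


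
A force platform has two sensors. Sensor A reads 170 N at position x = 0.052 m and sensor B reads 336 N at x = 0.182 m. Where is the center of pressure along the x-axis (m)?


COP_x = (F1*x1 + F2*x2) / (F1 + F2)
COP_x = (170*0.052 + 336*0.182) / (170 + 336)
Numerator = 69.9920
Denominator = 506
COP_x = 0.1383


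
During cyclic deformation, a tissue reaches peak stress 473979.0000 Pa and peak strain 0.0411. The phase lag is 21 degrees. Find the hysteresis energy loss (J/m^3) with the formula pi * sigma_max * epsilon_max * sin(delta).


E_loss = pi * sigma_max * epsilon_max * sin(delta)
delta = 21 deg = 0.3665 rad
sin(delta) = 0.3584
E_loss = pi * 473979.0000 * 0.0411 * 0.3584
E_loss = 21932.0868


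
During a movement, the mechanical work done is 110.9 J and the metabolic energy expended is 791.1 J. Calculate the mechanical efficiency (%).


eta = (W_mech / E_meta) * 100
eta = (110.9 / 791.1) * 100
ratio = 0.1402
eta = 14.0185


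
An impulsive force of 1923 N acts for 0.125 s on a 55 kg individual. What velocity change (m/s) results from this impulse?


J = F * dt = 1923 * 0.125 = 240.3750 N*s
delta_v = J / m
delta_v = 240.3750 / 55
delta_v = 4.3705


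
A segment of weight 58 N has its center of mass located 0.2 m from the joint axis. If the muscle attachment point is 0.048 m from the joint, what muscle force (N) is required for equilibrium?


F_muscle = W * d_load / d_muscle
F_muscle = 58 * 0.2 / 0.048
Numerator = 11.6000
F_muscle = 241.6667


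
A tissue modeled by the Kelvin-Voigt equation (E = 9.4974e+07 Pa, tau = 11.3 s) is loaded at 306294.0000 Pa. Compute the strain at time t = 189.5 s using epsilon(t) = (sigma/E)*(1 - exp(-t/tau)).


epsilon(t) = (sigma/E) * (1 - exp(-t/tau))
sigma/E = 306294.0000 / 9.4974e+07 = 0.0032
exp(-t/tau) = exp(-189.5 / 11.3) = 5.2110e-08
epsilon = 0.0032 * (1 - 5.2110e-08)
epsilon = 0.0032


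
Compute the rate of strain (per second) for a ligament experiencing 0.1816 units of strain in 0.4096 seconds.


strain_rate = delta_strain / delta_t
strain_rate = 0.1816 / 0.4096
strain_rate = 0.4434


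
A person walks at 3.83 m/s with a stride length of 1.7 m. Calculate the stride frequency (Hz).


f = v / stride_length
f = 3.83 / 1.7
f = 2.2529


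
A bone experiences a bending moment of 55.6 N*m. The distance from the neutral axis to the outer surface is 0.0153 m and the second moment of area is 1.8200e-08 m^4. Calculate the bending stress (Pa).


sigma = M * c / I
sigma = 55.6 * 0.0153 / 1.8200e-08
M * c = 0.8507
sigma = 4.6741e+07


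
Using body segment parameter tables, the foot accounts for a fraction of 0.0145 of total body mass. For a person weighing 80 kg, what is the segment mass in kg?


m_segment = body_mass * fraction
m_segment = 80 * 0.0145
m_segment = 1.1600


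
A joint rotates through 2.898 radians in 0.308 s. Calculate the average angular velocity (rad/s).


omega = delta_theta / delta_t
omega = 2.898 / 0.308
omega = 9.4091


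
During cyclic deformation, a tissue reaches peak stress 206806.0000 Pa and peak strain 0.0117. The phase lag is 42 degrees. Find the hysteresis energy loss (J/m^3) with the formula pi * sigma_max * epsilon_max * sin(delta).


E_loss = pi * sigma_max * epsilon_max * sin(delta)
delta = 42 deg = 0.7330 rad
sin(delta) = 0.6691
E_loss = pi * 206806.0000 * 0.0117 * 0.6691
E_loss = 5086.3913


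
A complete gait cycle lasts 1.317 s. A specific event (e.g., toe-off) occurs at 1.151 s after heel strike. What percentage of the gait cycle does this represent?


pct = (event_time / cycle_time) * 100
pct = (1.151 / 1.317) * 100
ratio = 0.8740
pct = 87.3956


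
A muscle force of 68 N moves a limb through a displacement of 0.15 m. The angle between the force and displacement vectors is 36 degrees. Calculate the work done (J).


W = F * d * cos(theta)
theta = 36 deg = 0.6283 rad
cos(theta) = 0.8090
W = 68 * 0.15 * 0.8090
W = 8.2520


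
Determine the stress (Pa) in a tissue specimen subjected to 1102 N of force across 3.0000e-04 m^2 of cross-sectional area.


stress = F / A
stress = 1102 / 3.0000e-04
stress = 3.6733e+06


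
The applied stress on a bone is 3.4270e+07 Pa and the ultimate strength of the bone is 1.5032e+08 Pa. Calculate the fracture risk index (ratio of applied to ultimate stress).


FRI = applied / ultimate
FRI = 3.4270e+07 / 1.5032e+08
FRI = 0.2280


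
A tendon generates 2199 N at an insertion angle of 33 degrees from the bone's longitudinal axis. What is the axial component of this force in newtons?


F_eff = F_tendon * cos(theta)
theta = 33 deg = 0.5760 rad
cos(theta) = 0.8387
F_eff = 2199 * 0.8387
F_eff = 1844.2366


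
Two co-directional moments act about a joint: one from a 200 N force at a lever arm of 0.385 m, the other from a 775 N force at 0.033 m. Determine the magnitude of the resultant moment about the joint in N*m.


M = F1 * d1 + F2 * d2
M = 200 * 0.385 + 775 * 0.033
M = 77.0000 + 25.5750
M = 102.5750


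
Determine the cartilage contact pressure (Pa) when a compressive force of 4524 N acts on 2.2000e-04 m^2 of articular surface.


P = F / A
P = 4524 / 2.2000e-04
P = 2.0564e+07


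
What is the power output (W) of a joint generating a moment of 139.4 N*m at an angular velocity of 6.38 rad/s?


P = M * omega
P = 139.4 * 6.38
P = 889.3720


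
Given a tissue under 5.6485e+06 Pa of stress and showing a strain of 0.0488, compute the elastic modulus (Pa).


E = stress / strain
E = 5.6485e+06 / 0.0488
E = 1.1575e+08


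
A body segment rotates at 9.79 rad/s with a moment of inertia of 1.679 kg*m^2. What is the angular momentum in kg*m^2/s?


L = I * omega
L = 1.679 * 9.79
L = 16.4374


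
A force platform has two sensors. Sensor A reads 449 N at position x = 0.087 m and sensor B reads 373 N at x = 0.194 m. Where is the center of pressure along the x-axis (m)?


COP_x = (F1*x1 + F2*x2) / (F1 + F2)
COP_x = (449*0.087 + 373*0.194) / (449 + 373)
Numerator = 111.4250
Denominator = 822
COP_x = 0.1356


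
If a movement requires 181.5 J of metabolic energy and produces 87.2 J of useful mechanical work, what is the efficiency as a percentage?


eta = (W_mech / E_meta) * 100
eta = (87.2 / 181.5) * 100
ratio = 0.4804
eta = 48.0441


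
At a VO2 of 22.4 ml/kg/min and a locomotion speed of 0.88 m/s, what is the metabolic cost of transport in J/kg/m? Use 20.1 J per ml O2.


Power per kg = VO2 * 20.1 / 60
Power per kg = 22.4 * 20.1 / 60 = 7.5040 W/kg
Cost = power_per_kg / speed
Cost = 7.5040 / 0.88
Cost = 8.5273


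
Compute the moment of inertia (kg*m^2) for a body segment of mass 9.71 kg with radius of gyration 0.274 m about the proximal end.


I = m * k^2
I = 9.71 * 0.274^2
k^2 = 0.0751
I = 0.7290


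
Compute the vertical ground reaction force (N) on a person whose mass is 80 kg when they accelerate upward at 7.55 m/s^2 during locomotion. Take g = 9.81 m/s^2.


GRF = m * (g + a)
GRF = 80 * (9.81 + 7.55)
GRF = 80 * 17.3600
GRF = 1388.8000


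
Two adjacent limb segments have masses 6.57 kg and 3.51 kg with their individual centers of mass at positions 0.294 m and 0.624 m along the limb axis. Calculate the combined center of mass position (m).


COM = (m1*x1 + m2*x2) / (m1 + m2)
COM = (6.57*0.294 + 3.51*0.624) / (6.57 + 3.51)
Numerator = 4.1218
Denominator = 10.0800
COM = 0.4089


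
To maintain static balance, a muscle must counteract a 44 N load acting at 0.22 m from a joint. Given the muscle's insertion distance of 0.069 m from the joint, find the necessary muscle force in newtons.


F_muscle = W * d_load / d_muscle
F_muscle = 44 * 0.22 / 0.069
Numerator = 9.6800
F_muscle = 140.2899


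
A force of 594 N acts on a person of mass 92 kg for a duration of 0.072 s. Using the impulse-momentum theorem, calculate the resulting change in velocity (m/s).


J = F * dt = 594 * 0.072 = 42.7680 N*s
delta_v = J / m
delta_v = 42.7680 / 92
delta_v = 0.4649


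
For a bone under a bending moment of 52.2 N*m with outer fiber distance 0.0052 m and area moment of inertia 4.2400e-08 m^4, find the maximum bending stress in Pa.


sigma = M * c / I
sigma = 52.2 * 0.0052 / 4.2400e-08
M * c = 0.2714
sigma = 6.4019e+06


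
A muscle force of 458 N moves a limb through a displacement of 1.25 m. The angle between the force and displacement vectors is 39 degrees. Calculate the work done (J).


W = F * d * cos(theta)
theta = 39 deg = 0.6807 rad
cos(theta) = 0.7771
W = 458 * 1.25 * 0.7771
W = 444.9161


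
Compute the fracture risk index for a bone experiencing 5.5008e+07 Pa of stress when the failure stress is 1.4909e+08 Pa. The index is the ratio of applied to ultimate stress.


FRI = applied / ultimate
FRI = 5.5008e+07 / 1.4909e+08
FRI = 0.3690


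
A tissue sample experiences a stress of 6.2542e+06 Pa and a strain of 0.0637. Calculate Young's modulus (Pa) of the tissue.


E = stress / strain
E = 6.2542e+06 / 0.0637
E = 9.8182e+07


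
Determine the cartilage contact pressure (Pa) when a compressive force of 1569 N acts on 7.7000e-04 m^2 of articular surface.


P = F / A
P = 1569 / 7.7000e-04
P = 2.0377e+06


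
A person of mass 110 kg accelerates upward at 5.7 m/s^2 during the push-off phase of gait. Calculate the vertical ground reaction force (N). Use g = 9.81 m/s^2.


GRF = m * (g + a)
GRF = 110 * (9.81 + 5.7)
GRF = 110 * 15.5100
GRF = 1706.1000


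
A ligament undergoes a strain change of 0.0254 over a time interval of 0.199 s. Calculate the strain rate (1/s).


strain_rate = delta_strain / delta_t
strain_rate = 0.0254 / 0.199
strain_rate = 0.1276


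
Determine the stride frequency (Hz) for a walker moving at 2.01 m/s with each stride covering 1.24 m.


f = v / stride_length
f = 2.01 / 1.24
f = 1.6210


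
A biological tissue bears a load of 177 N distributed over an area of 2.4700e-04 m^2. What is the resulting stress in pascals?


stress = F / A
stress = 177 / 2.4700e-04
stress = 716599.1903


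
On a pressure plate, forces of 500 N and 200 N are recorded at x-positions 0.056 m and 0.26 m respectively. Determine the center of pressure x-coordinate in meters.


COP_x = (F1*x1 + F2*x2) / (F1 + F2)
COP_x = (500*0.056 + 200*0.26) / (500 + 200)
Numerator = 80.0000
Denominator = 700
COP_x = 0.1143


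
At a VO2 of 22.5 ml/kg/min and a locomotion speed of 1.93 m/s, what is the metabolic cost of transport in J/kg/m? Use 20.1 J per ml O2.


Power per kg = VO2 * 20.1 / 60
Power per kg = 22.5 * 20.1 / 60 = 7.5375 W/kg
Cost = power_per_kg / speed
Cost = 7.5375 / 1.93
Cost = 3.9054


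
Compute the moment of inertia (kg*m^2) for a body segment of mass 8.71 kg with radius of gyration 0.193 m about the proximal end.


I = m * k^2
I = 8.71 * 0.193^2
k^2 = 0.0372
I = 0.3244


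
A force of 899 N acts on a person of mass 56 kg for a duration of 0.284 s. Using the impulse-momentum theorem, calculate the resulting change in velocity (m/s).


J = F * dt = 899 * 0.284 = 255.3160 N*s
delta_v = J / m
delta_v = 255.3160 / 56
delta_v = 4.5592


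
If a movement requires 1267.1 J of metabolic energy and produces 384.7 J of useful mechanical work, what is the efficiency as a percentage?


eta = (W_mech / E_meta) * 100
eta = (384.7 / 1267.1) * 100
ratio = 0.3036
eta = 30.3607


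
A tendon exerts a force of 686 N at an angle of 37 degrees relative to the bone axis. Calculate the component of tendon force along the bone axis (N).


F_eff = F_tendon * cos(theta)
theta = 37 deg = 0.6458 rad
cos(theta) = 0.7986
F_eff = 686 * 0.7986
F_eff = 547.8640


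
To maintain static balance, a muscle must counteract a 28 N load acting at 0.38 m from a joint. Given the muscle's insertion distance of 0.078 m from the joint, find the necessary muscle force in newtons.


F_muscle = W * d_load / d_muscle
F_muscle = 28 * 0.38 / 0.078
Numerator = 10.6400
F_muscle = 136.4103


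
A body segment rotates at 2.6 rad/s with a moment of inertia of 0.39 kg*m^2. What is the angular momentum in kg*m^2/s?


L = I * omega
L = 0.39 * 2.6
L = 1.0140


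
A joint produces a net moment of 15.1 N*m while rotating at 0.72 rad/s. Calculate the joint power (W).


P = M * omega
P = 15.1 * 0.72
P = 10.8720


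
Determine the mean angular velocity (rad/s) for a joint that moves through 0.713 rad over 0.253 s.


omega = delta_theta / delta_t
omega = 0.713 / 0.253
omega = 2.8182


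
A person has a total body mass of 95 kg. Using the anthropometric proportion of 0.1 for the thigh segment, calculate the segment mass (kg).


m_segment = body_mass * fraction
m_segment = 95 * 0.1
m_segment = 9.5000


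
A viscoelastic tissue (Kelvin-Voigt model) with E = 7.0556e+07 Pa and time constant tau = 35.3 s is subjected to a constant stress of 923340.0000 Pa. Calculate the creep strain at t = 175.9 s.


epsilon(t) = (sigma/E) * (1 - exp(-t/tau))
sigma/E = 923340.0000 / 7.0556e+07 = 0.0131
exp(-t/tau) = exp(-175.9 / 35.3) = 0.0069
epsilon = 0.0131 * (1 - 0.0069)
epsilon = 0.0130


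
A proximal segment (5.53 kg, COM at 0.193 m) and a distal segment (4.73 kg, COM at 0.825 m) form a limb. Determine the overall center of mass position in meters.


COM = (m1*x1 + m2*x2) / (m1 + m2)
COM = (5.53*0.193 + 4.73*0.825) / (5.53 + 4.73)
Numerator = 4.9695
Denominator = 10.2600
COM = 0.4844


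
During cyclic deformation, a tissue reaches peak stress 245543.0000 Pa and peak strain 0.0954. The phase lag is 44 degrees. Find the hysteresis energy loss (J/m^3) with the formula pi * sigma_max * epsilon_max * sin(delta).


E_loss = pi * sigma_max * epsilon_max * sin(delta)
delta = 44 deg = 0.7679 rad
sin(delta) = 0.6947
E_loss = pi * 245543.0000 * 0.0954 * 0.6947
E_loss = 51120.7337


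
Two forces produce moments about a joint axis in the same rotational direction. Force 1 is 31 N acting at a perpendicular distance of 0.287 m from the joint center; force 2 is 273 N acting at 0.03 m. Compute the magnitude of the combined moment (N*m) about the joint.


M = F1 * d1 + F2 * d2
M = 31 * 0.287 + 273 * 0.03
M = 8.8970 + 8.1900
M = 17.0870


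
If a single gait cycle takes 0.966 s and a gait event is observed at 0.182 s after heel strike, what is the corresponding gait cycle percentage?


pct = (event_time / cycle_time) * 100
pct = (0.182 / 0.966) * 100
ratio = 0.1884
pct = 18.8406


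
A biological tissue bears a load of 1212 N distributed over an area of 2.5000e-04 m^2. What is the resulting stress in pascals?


stress = F / A
stress = 1212 / 2.5000e-04
stress = 4.8480e+06


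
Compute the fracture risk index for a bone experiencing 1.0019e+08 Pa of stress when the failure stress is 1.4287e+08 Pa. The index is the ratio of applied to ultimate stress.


FRI = applied / ultimate
FRI = 1.0019e+08 / 1.4287e+08
FRI = 0.7013


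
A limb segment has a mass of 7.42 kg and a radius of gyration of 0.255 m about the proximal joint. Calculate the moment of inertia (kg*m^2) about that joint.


I = m * k^2
I = 7.42 * 0.255^2
k^2 = 0.0650
I = 0.4825


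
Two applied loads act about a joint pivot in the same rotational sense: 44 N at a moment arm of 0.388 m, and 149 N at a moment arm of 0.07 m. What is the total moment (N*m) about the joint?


M = F1 * d1 + F2 * d2
M = 44 * 0.388 + 149 * 0.07
M = 17.0720 + 10.4300
M = 27.5020


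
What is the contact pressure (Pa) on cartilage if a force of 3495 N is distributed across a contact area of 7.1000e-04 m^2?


P = F / A
P = 3495 / 7.1000e-04
P = 4.9225e+06


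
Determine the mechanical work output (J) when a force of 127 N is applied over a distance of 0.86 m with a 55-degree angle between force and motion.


W = F * d * cos(theta)
theta = 55 deg = 0.9599 rad
cos(theta) = 0.5736
W = 127 * 0.86 * 0.5736
W = 62.6460


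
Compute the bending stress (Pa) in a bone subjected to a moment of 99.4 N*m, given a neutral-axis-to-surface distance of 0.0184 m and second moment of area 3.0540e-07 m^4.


sigma = M * c / I
sigma = 99.4 * 0.0184 / 3.0540e-07
M * c = 1.8290
sigma = 5.9887e+06


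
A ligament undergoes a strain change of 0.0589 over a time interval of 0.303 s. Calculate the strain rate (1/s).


strain_rate = delta_strain / delta_t
strain_rate = 0.0589 / 0.303
strain_rate = 0.1944


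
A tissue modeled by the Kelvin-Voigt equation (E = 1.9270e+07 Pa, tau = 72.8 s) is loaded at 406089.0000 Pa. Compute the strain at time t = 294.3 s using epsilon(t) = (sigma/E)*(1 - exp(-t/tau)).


epsilon(t) = (sigma/E) * (1 - exp(-t/tau))
sigma/E = 406089.0000 / 1.9270e+07 = 0.0211
exp(-t/tau) = exp(-294.3 / 72.8) = 0.0176
epsilon = 0.0211 * (1 - 0.0176)
epsilon = 0.0207


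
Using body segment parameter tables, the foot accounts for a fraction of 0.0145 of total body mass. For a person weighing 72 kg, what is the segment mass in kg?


m_segment = body_mass * fraction
m_segment = 72 * 0.0145
m_segment = 1.0440


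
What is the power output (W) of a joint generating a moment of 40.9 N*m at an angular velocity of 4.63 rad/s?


P = M * omega
P = 40.9 * 4.63
P = 189.3670


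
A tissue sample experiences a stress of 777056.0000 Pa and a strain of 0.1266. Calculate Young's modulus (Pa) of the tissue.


E = stress / strain
E = 777056.0000 / 0.1266
E = 6.1379e+06


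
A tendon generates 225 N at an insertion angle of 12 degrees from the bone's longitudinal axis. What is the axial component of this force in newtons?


F_eff = F_tendon * cos(theta)
theta = 12 deg = 0.2094 rad
cos(theta) = 0.9781
F_eff = 225 * 0.9781
F_eff = 220.0832


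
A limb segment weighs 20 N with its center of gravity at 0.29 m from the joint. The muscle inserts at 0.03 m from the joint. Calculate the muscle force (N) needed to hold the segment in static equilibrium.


F_muscle = W * d_load / d_muscle
F_muscle = 20 * 0.29 / 0.03
Numerator = 5.8000
F_muscle = 193.3333


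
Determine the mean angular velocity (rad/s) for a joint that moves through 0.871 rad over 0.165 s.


omega = delta_theta / delta_t
omega = 0.871 / 0.165
omega = 5.2788


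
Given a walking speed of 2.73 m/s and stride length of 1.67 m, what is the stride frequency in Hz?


f = v / stride_length
f = 2.73 / 1.67
f = 1.6347


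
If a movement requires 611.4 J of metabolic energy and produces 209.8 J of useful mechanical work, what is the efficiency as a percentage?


eta = (W_mech / E_meta) * 100
eta = (209.8 / 611.4) * 100
ratio = 0.3431
eta = 34.3147


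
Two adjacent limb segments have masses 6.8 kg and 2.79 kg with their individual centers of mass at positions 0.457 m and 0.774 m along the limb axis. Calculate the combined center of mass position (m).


COM = (m1*x1 + m2*x2) / (m1 + m2)
COM = (6.8*0.457 + 2.79*0.774) / (6.8 + 2.79)
Numerator = 5.2671
Denominator = 9.5900
COM = 0.5492


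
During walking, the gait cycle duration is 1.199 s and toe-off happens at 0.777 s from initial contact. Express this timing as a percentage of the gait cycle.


pct = (event_time / cycle_time) * 100
pct = (0.777 / 1.199) * 100
ratio = 0.6480
pct = 64.8040


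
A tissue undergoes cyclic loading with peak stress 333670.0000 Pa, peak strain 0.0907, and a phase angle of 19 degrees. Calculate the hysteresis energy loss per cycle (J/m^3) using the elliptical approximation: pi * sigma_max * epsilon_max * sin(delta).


E_loss = pi * sigma_max * epsilon_max * sin(delta)
delta = 19 deg = 0.3316 rad
sin(delta) = 0.3256
E_loss = pi * 333670.0000 * 0.0907 * 0.3256
E_loss = 30953.9615


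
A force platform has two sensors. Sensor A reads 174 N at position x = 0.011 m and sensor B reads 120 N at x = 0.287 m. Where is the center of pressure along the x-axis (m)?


COP_x = (F1*x1 + F2*x2) / (F1 + F2)
COP_x = (174*0.011 + 120*0.287) / (174 + 120)
Numerator = 36.3540
Denominator = 294
COP_x = 0.1237


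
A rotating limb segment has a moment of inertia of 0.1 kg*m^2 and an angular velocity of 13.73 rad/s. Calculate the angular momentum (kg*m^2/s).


L = I * omega
L = 0.1 * 13.73
L = 1.3730


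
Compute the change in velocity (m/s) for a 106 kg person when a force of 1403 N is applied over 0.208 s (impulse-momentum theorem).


J = F * dt = 1403 * 0.208 = 291.8240 N*s
delta_v = J / m
delta_v = 291.8240 / 106
delta_v = 2.7531


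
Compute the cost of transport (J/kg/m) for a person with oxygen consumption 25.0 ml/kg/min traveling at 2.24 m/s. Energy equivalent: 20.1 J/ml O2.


Power per kg = VO2 * 20.1 / 60
Power per kg = 25.0 * 20.1 / 60 = 8.3750 W/kg
Cost = power_per_kg / speed
Cost = 8.3750 / 2.24
Cost = 3.7388


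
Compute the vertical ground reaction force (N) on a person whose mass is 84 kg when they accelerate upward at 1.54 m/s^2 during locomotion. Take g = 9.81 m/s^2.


GRF = m * (g + a)
GRF = 84 * (9.81 + 1.54)
GRF = 84 * 11.3500
GRF = 953.4000


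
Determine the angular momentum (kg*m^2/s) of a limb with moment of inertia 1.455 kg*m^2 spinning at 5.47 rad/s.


L = I * omega
L = 1.455 * 5.47
L = 7.9588
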